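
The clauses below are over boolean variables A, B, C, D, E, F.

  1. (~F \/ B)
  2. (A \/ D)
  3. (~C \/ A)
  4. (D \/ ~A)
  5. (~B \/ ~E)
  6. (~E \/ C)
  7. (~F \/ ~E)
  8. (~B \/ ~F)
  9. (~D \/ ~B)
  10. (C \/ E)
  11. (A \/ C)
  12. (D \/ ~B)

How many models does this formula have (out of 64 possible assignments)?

The models are:
  A=1 B=0 C=1 D=1 E=0 F=0
  A=1 B=0 C=1 D=1 E=1 F=0
That's 2 in total.

2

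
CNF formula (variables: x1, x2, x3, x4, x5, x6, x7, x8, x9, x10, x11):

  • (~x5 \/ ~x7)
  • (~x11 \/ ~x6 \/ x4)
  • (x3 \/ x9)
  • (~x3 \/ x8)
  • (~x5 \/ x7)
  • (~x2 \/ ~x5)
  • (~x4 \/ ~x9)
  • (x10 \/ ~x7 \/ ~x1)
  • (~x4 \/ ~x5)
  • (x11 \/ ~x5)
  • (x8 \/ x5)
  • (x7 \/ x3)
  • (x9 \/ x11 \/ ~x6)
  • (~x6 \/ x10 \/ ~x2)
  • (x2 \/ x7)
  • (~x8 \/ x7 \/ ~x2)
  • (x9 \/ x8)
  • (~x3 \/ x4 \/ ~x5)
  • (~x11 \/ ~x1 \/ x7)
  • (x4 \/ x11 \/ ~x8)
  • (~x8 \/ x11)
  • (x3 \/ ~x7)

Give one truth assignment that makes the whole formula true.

x1=T, x2=T, x3=T, x4=T, x5=F, x6=F, x7=T, x8=T, x9=F, x10=T, x11=T

Pure literal: x6 appears only negated; assign x6 = False.
x10 occurs only positively in the remaining clauses — set x10 = True.
Branch on x1: take x1 = True.
Try x2 = True.
  then x5 is forced to False.
  then x8 is forced to True.
  then x7 is forced to True.
  then x11 is forced to True.
  then x3 is forced to True.
Try x4 = True.
  then x9 is forced to False.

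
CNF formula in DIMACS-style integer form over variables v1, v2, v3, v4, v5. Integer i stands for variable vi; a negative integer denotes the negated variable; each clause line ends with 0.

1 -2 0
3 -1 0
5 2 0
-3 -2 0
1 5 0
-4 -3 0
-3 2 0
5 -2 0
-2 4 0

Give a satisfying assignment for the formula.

v5 occurs only positively in the remaining clauses — set v5 = True.
Branch on v1: take v1 = False.
  then v2 is forced to False.
  then v3 is forced to False.
v4 is now unconstrained; take v4 = True.

v1 = False, v2 = False, v3 = False, v4 = True, v5 = True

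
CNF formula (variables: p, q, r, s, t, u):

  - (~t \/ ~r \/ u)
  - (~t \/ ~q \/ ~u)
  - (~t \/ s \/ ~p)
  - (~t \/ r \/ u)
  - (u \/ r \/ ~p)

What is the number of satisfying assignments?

34

Case analysis on t and u:
  t=1, u=1: r free; 3 ways for (p,q,s) × 2^1 = 6.
  t=1, u=0: a clause becomes empty — 0.
  t=0, u=1: p, q, r, s free → 2^4 = 16.
  t=0, u=0: q, s free; 3 ways for (p,r) × 2^2 = 12.
Total: 6 + 0 + 16 + 12 = 34.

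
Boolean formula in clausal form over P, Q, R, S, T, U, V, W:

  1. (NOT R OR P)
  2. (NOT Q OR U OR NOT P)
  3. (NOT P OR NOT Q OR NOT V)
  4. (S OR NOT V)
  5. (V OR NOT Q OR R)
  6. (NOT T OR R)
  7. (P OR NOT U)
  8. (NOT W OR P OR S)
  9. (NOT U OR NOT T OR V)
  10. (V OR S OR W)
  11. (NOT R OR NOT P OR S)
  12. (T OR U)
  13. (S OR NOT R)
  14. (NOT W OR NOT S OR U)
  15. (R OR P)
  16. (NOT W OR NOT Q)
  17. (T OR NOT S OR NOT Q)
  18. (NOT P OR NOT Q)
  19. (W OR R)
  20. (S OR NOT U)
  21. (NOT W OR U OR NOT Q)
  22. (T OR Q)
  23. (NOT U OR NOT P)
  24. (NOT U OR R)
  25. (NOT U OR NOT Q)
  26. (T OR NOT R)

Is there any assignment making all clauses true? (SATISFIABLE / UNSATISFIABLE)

SATISFIABLE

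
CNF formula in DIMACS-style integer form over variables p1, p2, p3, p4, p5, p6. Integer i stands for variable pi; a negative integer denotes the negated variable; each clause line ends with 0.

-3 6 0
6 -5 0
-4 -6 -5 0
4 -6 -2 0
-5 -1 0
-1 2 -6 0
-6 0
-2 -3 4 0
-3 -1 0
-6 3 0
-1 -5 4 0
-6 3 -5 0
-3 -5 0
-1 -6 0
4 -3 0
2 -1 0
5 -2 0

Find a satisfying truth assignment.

p1=False, p2=False, p3=False, p4=False, p5=False, p6=False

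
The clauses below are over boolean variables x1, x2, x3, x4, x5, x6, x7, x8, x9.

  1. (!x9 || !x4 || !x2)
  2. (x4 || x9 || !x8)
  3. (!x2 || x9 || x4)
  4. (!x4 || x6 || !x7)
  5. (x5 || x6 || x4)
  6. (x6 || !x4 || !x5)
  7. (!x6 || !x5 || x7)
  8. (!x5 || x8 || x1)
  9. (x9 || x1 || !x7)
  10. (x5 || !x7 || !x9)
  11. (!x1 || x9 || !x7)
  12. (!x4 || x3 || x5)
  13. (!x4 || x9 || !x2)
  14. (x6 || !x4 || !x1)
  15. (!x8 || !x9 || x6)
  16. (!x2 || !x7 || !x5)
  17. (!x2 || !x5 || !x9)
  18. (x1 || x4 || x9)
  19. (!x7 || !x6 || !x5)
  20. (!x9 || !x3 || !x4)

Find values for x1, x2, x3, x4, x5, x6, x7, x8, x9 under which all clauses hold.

x1=0, x2=0, x3=0, x4=0, x5=0, x6=1, x7=0, x8=1, x9=1

Check each clause:
  1. (!x4 || !x2 || !x9) — !x4 is true.
  2. (x9 || !x8 || x4) — x9 is true.
  3. (x4 || !x2 || x9) — x9 is true.
  4. (!x4 || !x7 || x6) — !x7 is true.
  5. (x6 || x4 || x5) — x6 is true.
  6. (!x5 || x6 || !x4) — !x5 is true.
  7. (!x6 || x7 || !x5) — !x5 is true.
  8. (x8 || !x5 || x1) — x8 is true.
  9. (x1 || x9 || !x7) — !x7 is true.
  10. (!x7 || !x9 || x5) — !x7 is true.
  11. (!x7 || x9 || !x1) — x9 is true.
  12. (x5 || x3 || !x4) — !x4 is true.
  13. (!x2 || x9 || !x4) — x9 is true.
  14. (!x4 || x6 || !x1) — !x4 is true.
  15. (!x8 || !x9 || x6) — x6 is true.
  16. (!x2 || !x7 || !x5) — !x7 is true.
  17. (!x2 || !x9 || !x5) — !x5 is true.
  18. (x1 || x4 || x9) — x9 is true.
  19. (!x6 || !x5 || !x7) — !x7 is true.
  20. (!x9 || !x4 || !x3) — !x4 is true.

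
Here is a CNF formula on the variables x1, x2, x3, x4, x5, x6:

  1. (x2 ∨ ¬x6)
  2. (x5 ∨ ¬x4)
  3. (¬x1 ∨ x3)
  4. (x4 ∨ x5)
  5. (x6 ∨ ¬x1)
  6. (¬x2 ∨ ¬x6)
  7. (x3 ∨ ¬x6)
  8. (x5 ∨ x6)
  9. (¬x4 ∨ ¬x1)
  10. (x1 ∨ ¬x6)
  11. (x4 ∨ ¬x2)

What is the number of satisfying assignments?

6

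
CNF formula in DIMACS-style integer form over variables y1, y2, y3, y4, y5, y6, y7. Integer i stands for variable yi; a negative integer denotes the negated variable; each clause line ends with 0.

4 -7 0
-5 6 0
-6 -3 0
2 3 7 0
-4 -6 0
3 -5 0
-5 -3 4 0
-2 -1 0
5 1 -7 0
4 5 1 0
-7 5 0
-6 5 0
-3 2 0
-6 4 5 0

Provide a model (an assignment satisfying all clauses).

Set y1 = False and propagate.
The remaining clauses are satisfied by y2 = True, y3 = False, y4 = True, y5 = False, y6 = False, y7 = False.
Every clause has at least one true literal under this assignment.

y1 = False, y2 = True, y3 = False, y4 = True, y5 = False, y6 = False, y7 = False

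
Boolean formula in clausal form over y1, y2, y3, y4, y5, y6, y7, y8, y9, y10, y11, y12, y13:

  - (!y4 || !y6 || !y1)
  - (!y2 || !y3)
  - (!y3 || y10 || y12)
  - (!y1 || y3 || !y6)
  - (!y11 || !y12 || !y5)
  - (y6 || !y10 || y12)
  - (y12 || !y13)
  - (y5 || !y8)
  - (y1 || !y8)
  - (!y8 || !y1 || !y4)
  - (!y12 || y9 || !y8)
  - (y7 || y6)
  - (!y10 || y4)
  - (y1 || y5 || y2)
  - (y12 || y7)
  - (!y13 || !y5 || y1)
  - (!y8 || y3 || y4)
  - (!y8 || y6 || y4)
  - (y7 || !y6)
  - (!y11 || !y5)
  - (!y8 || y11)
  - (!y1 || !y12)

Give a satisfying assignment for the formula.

y1=0, y2=1, y3=0, y4=0, y5=0, y6=0, y7=1, y8=0, y9=1, y10=0, y11=1, y12=1, y13=1

Pure literal: y7 appears only positively; assign y7 = True.
Pure literal: y8 appears only negated; assign y8 = False.
Try y1 = False.
The remaining clauses are satisfied by y2 = True, y3 = False, y4 = False, y5 = False, y6 = False, y9 = True, y10 = False, y11 = True, y12 = True, y13 = True.
Check each clause:
  1. (!y6 || !y4 || !y1) — !y6 is true.
  2. (!y3 || !y2) — !y3 is true.
  3. (y12 || !y3 || y10) — y12 is true.
  4. (y3 || !y1 || !y6) — !y6 is true.
  5. (!y5 || !y12 || !y11) — !y5 is true.
  6. (y6 || y12 || !y10) — y12 is true.
  7. (!y13 || y12) — y12 is true.
  8. (!y8 || y5) — !y8 is true.
  9. (!y8 || y1) — !y8 is true.
  10. (!y8 || !y4 || !y1) — !y8 is true.
  11. (y9 || !y12 || !y8) — !y8 is true.
  12. (y6 || y7) — y7 is true.
  13. (y4 || !y10) — !y10 is true.
  14. (y1 || y2 || y5) — y2 is true.
  15. (y7 || y12) — y12 is true.
  16. (!y5 || !y13 || y1) — !y5 is true.
  17. (y3 || !y8 || y4) — !y8 is true.
  18. (!y8 || y4 || y6) — !y8 is true.
  19. (!y6 || y7) — !y6 is true.
  20. (!y5 || !y11) — !y5 is true.
  21. (y11 || !y8) — !y8 is true.
  22. (!y12 || !y1) — !y1 is true.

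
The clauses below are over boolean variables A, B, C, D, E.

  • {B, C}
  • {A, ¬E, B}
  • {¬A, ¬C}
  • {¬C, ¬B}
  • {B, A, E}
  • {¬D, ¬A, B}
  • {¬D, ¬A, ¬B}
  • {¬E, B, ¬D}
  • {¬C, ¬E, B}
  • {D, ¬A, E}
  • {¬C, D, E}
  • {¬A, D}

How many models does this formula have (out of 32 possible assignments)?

4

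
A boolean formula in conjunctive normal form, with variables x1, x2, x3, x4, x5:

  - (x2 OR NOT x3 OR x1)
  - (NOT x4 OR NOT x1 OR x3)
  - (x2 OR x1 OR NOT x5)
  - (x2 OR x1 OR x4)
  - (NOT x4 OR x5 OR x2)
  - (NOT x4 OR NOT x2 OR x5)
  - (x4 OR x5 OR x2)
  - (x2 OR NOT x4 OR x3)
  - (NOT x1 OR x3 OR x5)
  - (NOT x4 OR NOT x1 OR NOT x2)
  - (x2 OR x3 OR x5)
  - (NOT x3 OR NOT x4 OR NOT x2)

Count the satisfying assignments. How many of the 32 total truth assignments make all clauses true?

Case analysis on x2 and x4:
  x2=1, x4=1: remaining (x1,x3,x5) ∈ {(0,0,1)} — 1.
  x2=1, x4=0: 7 of the 8 assignments to (x1,x3,x5) work.
  x2=0, x4=1: remaining (x1,x3,x5) ∈ {(1,1,1)} — 1.
  x2=0, x4=0: remaining (x1,x3,x5) ∈ {(1,0,1); (1,1,1)} — 2.
Total: 1 + 7 + 1 + 2 = 11.

11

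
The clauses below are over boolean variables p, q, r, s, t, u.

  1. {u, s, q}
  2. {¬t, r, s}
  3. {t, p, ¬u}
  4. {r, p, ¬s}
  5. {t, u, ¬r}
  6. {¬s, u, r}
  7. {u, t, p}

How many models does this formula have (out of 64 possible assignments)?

25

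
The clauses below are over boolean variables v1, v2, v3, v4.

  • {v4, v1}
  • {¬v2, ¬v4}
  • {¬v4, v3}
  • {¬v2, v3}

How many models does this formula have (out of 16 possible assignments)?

5

The models are:
  v1=F v2=F v3=T v4=T
  v1=T v2=F v3=F v4=F
  v1=T v2=F v3=T v4=F
  v1=T v2=F v3=T v4=T
  v1=T v2=T v3=T v4=F
That's 5 in total.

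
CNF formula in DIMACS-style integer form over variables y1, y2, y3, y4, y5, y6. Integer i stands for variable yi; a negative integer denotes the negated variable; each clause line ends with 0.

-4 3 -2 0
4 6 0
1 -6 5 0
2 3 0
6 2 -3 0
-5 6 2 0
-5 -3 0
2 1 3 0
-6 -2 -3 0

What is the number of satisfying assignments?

Satisfying assignments:
  y1=F y2=T y3=F y4=F y5=T y6=T
  y1=F y2=T y3=T y4=T y5=F y6=F
  y1=T y2=F y3=T y4=F y5=F y6=T
  y1=T y2=F y3=T y4=T y5=F y6=T
  y1=T y2=T y3=F y4=F y5=F y6=T
  y1=T y2=T y3=F y4=F y5=T y6=T
  y1=T y2=T y3=T y4=T y5=F y6=F
Count: 7.

7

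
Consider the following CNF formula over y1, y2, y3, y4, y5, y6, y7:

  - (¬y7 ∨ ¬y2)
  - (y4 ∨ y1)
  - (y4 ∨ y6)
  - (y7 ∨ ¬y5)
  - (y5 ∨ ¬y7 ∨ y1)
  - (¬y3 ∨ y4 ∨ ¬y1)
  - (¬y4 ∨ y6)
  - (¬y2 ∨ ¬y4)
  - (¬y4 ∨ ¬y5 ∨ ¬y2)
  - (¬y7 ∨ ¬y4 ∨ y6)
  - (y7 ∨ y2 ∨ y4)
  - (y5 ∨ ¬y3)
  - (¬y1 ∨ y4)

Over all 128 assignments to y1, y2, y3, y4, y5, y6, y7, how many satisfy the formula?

7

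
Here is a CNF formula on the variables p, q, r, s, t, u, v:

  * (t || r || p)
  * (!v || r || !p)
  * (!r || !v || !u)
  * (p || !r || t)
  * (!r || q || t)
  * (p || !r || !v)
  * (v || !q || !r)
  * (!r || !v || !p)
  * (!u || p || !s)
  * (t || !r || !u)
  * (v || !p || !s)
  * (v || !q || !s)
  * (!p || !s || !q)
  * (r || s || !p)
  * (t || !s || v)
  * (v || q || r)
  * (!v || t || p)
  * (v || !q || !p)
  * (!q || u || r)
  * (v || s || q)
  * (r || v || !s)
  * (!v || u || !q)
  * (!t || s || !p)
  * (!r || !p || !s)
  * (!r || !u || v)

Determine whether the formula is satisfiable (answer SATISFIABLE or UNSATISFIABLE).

Try p = False.
Set q = False and propagate.
The remaining clauses are satisfied by r = False, s = False, t = True, u = True, v = True.
Every clause has at least one true literal under this assignment.
So p = False, q = False, r = False, s = False, t = True, u = True, v = True is a satisfying assignment.

SATISFIABLE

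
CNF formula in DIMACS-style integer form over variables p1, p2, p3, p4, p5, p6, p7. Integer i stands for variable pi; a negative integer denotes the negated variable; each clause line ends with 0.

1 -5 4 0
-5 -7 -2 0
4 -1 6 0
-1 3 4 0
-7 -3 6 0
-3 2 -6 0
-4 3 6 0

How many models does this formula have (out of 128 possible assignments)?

Case analysis on p3 and p4:
  p3=1, p4=1: p1 free; 7 ways for (p2,p5,p6,p7) × 2^1 = 14.
  p3=1, p4=0: 7 of the 32 assignments to (p1,p2,p5,p6,p7) work.
  p3=0, p4=1: p1 free; 7 ways for (p2,p5,p6,p7) × 2^1 = 14.
  p3=0, p4=0: forces p1=0; p5=0; p2, p6, p7 free → 2^3 = 8.
Total: 14 + 7 + 14 + 8 = 43.

43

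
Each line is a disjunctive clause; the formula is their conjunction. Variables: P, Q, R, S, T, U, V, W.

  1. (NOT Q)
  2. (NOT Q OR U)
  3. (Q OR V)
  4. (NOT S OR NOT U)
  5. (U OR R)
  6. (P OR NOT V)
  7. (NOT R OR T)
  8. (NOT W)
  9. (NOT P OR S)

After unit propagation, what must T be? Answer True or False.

True

(NOT Q) is a unit clause: Q = False.
(V OR Q): since Q = False, the clause reduces to (V). V = True.
In (P OR NOT V), NOT V is now false; P must hold, so P = True.
(NOT W) is a unit clause: W = False.
(S OR NOT P): since P = True, the clause reduces to (S). S = True.
In (NOT S OR NOT U), NOT S is now false; NOT U must hold, so U = False.
In (R OR U), U is now false; R must hold, so R = True.
(T OR NOT R) with R = True leaves only T, so T = True.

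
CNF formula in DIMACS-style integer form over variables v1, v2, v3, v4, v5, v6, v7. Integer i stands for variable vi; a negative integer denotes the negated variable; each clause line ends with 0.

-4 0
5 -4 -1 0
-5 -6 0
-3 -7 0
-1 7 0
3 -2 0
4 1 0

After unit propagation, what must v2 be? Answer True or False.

False

(¬v4) stands alone — v4 = False.
(v4 ∨ v1) with v4 = False leaves only v1, so v1 = True.
From (v7 ∨ ¬v1) and v1 = True: v7 = True.
In (¬v7 ∨ ¬v3), ¬v7 is now false; ¬v3 must hold, so v3 = False.
(¬v2 ∨ v3): since v3 = False, the clause reduces to (¬v2). v2 = False.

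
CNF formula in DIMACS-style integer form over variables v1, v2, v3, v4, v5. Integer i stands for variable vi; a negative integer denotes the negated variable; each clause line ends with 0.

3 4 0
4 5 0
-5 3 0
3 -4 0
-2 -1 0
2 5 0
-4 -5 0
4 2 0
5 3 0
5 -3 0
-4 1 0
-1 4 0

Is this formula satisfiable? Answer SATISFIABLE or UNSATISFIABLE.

Set v1 = False and propagate.
  then v4 is forced to False.
  then v3 is forced to True.
  then v5 is forced to True.
  then v2 is forced to True.
So v1=F, v2=T, v3=T, v4=F, v5=T is a satisfying assignment.

SATISFIABLE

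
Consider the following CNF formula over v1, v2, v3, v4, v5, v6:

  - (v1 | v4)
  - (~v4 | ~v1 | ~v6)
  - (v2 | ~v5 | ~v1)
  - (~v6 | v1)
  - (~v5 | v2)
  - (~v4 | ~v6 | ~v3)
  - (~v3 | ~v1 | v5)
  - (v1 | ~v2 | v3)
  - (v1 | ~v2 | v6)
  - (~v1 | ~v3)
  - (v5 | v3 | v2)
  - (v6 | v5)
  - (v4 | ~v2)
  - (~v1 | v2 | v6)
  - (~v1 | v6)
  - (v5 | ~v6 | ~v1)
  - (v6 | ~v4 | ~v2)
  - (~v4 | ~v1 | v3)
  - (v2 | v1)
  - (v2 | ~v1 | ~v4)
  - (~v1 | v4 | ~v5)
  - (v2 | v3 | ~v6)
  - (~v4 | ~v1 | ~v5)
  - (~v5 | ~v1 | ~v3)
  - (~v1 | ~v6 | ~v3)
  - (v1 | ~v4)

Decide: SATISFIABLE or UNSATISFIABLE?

UNSATISFIABLE

v1 = True:
  propagation gives v3=False, v6=True, v4=False, v2=False; an empty clause results — contradiction.
v1 = False:
  propagation gives v4=True; an empty clause results — contradiction.
Every branch closes, so no satisfying assignment exists.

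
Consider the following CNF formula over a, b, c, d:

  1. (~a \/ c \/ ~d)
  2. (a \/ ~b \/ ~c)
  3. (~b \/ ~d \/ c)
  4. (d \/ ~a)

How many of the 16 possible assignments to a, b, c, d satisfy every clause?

Split on a, then c.
  a=T, c=T: remaining (b,d) ∈ {(F,T); (T,T)} — 2.
  a=T, c=F: a clause becomes empty — 0.
  a=F, c=T: remaining (b,d) ∈ {(F,F); (F,T)} — 2.
  a=F, c=F: remaining (b,d) ∈ {(F,F); (F,T); (T,F)} — 3.
Total: 2 + 0 + 2 + 3 = 7.

7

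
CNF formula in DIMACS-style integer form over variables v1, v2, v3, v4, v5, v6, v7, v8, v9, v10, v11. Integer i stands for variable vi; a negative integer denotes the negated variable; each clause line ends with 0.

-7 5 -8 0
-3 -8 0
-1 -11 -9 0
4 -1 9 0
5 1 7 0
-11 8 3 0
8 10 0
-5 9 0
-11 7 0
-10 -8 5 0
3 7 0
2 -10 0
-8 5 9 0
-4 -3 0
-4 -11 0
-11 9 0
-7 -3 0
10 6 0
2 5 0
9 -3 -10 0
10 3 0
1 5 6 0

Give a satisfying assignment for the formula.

Pure literal: v2 appears only positively; assign v2 = True.
v6 occurs only positively in the remaining clauses — set v6 = True.
Try v1 = True.
Branch on v3: take v3 = False.
  then v7 is forced to True.
  then v10 is forced to True.
Set v4 = False and propagate.
  then v9 is forced to True.
  then v11 is forced to False.
The remaining clauses are satisfied by v5 = True, v8 = False.
Check each clause:
  1. (~v7 \/ v5 \/ ~v8) — ~v8 is true.
  2. (~v8 \/ ~v3) — ~v8 is true.
  3. (~v1 \/ ~v11 \/ ~v9) — ~v11 is true.
  4. (~v1 \/ v9 \/ v4) — v9 is true.
  5. (v1 \/ v5 \/ v7) — v1 is true.
  6. (v3 \/ ~v11 \/ v8) — ~v11 is true.
  7. (v10 \/ v8) — v10 is true.
  8. (~v5 \/ v9) — v9 is true.
  9. (v7 \/ ~v11) — ~v11 is true.
  10. (v5 \/ ~v8 \/ ~v10) — ~v8 is true.
  11. (v3 \/ v7) — v7 is true.
  12. (v2 \/ ~v10) — v2 is true.
  13. (v5 \/ ~v8 \/ v9) — ~v8 is true.
  14. (~v4 \/ ~v3) — ~v4 is true.
  15. (~v4 \/ ~v11) — ~v4 is true.
  16. (~v11 \/ v9) — v9 is true.
  17. (~v7 \/ ~v3) — ~v3 is true.
  18. (v10 \/ v6) — v10 is true.
  19. (v5 \/ v2) — v2 is true.
  20. (v9 \/ ~v3 \/ ~v10) — v9 is true.
  21. (v3 \/ v10) — v10 is true.
  22. (v6 \/ v1 \/ v5) — v1 is true.

v1=T, v2=T, v3=F, v4=F, v5=T, v6=T, v7=T, v8=F, v9=T, v10=T, v11=F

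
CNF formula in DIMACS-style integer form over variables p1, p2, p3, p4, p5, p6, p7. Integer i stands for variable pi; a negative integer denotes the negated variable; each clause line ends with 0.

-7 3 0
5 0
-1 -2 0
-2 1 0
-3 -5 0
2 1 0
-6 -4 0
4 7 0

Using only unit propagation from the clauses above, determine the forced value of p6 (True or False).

False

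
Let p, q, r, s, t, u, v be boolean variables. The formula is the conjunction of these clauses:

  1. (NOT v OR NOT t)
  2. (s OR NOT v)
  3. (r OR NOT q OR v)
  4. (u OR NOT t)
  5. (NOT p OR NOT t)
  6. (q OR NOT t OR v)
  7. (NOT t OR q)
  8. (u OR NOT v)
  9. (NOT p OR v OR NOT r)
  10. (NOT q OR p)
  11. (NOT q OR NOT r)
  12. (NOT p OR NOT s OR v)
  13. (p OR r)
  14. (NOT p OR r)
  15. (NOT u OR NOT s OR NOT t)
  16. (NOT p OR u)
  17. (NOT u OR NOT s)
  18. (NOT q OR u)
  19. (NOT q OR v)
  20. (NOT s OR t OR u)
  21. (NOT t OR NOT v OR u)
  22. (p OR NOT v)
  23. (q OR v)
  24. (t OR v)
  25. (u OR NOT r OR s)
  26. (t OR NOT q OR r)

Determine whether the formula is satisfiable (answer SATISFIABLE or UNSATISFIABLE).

UNSATISFIABLE

v = True:
  propagation gives t=False, s=True, u=True; an empty clause results — contradiction.
v = False:
  propagation gives q=False; an empty clause results — contradiction.
Every branch closes, so no satisfying assignment exists.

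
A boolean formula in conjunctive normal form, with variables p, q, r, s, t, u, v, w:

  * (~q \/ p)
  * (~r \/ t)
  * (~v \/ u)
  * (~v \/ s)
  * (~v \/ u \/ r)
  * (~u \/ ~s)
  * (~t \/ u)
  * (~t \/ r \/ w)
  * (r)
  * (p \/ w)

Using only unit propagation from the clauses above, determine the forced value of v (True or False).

Unit clause (r) sets r = True.
From (t \/ ~r) and r = True: t = True.
From (u \/ ~t) and t = True: u = True.
From (~u \/ ~s) and u = True: s = False.
(~v \/ s) with s = False leaves only ~v, so v = False.

False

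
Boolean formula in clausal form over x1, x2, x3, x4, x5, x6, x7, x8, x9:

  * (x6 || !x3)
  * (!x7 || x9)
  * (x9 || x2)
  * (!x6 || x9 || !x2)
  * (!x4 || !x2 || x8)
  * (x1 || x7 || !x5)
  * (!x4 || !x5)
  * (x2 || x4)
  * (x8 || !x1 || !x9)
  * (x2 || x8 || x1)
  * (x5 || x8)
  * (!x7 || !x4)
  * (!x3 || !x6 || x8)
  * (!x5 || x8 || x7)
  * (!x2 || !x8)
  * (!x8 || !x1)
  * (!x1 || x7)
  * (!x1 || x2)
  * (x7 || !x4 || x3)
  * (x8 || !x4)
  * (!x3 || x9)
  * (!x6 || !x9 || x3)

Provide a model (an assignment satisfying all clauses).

x1=F, x2=F, x3=T, x4=T, x5=F, x6=T, x7=F, x8=T, x9=T

Branch on x1: take x1 = False.
Set x2 = False and propagate.
  then x9 is forced to True.
  then x4 is forced to True.
  then x5 is forced to False.
  then x8 is forced to True.
  then x7 is forced to False.
  then x3 is forced to True.
  then x6 is forced to True.
Check each clause:
  1. (!x3 || x6) — x6 is true.
  2. (!x7 || x9) — x9 is true.
  3. (x9 || x2) — x9 is true.
  4. (x9 || !x2 || !x6) — x9 is true.
  5. (!x4 || !x2 || x8) — x8 is true.
  6. (x7 || !x5 || x1) — !x5 is true.
  7. (!x5 || !x4) — !x5 is true.
  8. (x2 || x4) — x4 is true.
  9. (!x1 || !x9 || x8) — x8 is true.
  10. (x2 || x1 || x8) — x8 is true.
  11. (x5 || x8) — x8 is true.
  12. (!x4 || !x7) — !x7 is true.
  13. (x8 || !x3 || !x6) — x8 is true.
  14. (x8 || x7 || !x5) — x8 is true.
  15. (!x2 || !x8) — !x2 is true.
  16. (!x1 || !x8) — !x1 is true.
  17. (x7 || !x1) — !x1 is true.
  18. (x2 || !x1) — !x1 is true.
  19. (x7 || !x4 || x3) — x3 is true.
  20. (x8 || !x4) — x8 is true.
  21. (x9 || !x3) — x9 is true.
  22. (x3 || !x9 || !x6) — x3 is true.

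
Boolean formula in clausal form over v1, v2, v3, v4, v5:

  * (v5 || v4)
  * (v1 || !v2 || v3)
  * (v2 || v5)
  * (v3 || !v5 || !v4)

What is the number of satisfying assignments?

14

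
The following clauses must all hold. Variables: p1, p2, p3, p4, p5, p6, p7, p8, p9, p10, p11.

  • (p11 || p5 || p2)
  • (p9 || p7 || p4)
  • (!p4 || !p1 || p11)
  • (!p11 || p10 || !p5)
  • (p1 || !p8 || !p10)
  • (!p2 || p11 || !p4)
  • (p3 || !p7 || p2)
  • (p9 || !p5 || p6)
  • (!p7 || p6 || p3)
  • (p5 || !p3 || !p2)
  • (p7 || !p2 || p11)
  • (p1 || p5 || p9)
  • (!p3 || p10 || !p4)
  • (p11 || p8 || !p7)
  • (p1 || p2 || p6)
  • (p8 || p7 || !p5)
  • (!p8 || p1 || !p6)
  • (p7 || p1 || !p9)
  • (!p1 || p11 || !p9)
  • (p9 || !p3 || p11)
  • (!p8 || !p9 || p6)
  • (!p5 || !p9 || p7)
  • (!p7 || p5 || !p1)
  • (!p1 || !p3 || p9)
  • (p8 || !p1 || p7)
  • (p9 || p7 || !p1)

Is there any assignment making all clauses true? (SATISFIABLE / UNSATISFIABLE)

SATISFIABLE

Set p1 = False and propagate.
For the remaining variables, p2 = True, p3 = True, p4 = True, p5 = True, p6 = True, p7 = True, p8 = False, p9 = False, p10 = True, p11 = True works.
So p1=F, p2=T, p3=T, p4=T, p5=T, p6=T, p7=T, p8=F, p9=F, p10=T, p11=T is a satisfying assignment.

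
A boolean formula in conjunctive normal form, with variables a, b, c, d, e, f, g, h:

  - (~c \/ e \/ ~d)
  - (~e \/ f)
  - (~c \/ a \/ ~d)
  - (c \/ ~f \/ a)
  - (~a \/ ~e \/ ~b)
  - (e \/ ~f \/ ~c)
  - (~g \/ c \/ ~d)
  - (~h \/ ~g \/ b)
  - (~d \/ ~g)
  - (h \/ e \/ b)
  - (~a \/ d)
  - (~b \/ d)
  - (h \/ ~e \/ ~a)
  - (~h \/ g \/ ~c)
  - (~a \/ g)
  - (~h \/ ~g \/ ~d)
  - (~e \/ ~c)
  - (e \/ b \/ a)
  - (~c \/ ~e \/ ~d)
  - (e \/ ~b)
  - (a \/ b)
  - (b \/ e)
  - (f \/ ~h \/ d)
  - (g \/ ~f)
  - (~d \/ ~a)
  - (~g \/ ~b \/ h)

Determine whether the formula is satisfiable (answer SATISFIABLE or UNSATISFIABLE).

UNSATISFIABLE

e = True:
  propagation gives f=True, c=False, a=True, b=False; an empty clause results — contradiction.
e = False:
  propagation gives b=False; an empty clause results — contradiction.
Every branch closes, so no satisfying assignment exists.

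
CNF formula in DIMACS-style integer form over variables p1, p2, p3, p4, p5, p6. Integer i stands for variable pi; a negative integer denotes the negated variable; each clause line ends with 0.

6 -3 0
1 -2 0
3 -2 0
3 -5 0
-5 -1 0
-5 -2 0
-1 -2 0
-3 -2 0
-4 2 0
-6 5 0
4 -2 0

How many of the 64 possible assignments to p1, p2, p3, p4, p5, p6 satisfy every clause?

Satisfying assignments:
  p1=0 p2=0 p3=0 p4=0 p5=0 p6=0
  p1=0 p2=0 p3=1 p4=0 p5=1 p6=1
  p1=1 p2=0 p3=0 p4=0 p5=0 p6=0
That's 3 in total.

3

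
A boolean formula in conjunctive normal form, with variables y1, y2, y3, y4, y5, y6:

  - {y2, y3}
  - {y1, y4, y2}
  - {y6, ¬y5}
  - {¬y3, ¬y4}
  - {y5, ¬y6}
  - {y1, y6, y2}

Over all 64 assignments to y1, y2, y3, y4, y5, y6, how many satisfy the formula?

14

Split on y2, then y6.
  y2=1, y6=1: y1 free; 3 ways for (y3,y4,y5) × 2^1 = 6.
  y2=1, y6=0: y1 free; 3 ways for (y3,y4,y5) × 2^1 = 6.
  y2=0, y6=1: remaining (y1,y3,y4,y5) ∈ {(1,1,0,1)} — 1.
  y2=0, y6=0: remaining (y1,y3,y4,y5) ∈ {(1,1,0,0)} — 1.
Total: 6 + 6 + 1 + 1 = 14.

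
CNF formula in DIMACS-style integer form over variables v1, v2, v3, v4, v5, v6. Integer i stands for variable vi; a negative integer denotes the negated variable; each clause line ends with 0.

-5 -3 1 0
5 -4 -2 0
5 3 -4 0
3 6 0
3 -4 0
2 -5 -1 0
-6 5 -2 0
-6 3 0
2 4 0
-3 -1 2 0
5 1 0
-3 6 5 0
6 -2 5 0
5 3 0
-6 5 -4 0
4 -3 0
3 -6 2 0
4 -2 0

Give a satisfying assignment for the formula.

v1 = 1, v2 = 1, v3 = 1, v4 = 1, v5 = 1, v6 = 1

Set v1 = True and propagate.
The remaining clauses are satisfied by v2 = True, v3 = True, v4 = True, v5 = True, v6 = True.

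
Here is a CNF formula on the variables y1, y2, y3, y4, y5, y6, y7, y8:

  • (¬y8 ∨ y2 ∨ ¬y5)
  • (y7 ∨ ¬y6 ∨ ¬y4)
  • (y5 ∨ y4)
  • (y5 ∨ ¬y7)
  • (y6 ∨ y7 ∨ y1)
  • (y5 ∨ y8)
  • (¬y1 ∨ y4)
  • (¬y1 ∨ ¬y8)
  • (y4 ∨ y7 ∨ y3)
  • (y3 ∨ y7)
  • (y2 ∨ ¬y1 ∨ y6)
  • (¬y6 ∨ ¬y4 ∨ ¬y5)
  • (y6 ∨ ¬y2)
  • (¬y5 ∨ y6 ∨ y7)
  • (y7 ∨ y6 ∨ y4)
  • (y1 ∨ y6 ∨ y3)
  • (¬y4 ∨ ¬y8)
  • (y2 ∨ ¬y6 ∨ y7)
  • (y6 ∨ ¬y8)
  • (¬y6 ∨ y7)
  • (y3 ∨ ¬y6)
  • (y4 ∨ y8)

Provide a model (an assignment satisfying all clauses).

y3 occurs only positively in the remaining clauses — set y3 = True.
Set y1 = False and propagate.
For the remaining variables, y2 = True, y4 = False, y5 = True, y6 = True, y7 = True, y8 = True works.

y1=False, y2=True, y3=True, y4=False, y5=True, y6=True, y7=True, y8=True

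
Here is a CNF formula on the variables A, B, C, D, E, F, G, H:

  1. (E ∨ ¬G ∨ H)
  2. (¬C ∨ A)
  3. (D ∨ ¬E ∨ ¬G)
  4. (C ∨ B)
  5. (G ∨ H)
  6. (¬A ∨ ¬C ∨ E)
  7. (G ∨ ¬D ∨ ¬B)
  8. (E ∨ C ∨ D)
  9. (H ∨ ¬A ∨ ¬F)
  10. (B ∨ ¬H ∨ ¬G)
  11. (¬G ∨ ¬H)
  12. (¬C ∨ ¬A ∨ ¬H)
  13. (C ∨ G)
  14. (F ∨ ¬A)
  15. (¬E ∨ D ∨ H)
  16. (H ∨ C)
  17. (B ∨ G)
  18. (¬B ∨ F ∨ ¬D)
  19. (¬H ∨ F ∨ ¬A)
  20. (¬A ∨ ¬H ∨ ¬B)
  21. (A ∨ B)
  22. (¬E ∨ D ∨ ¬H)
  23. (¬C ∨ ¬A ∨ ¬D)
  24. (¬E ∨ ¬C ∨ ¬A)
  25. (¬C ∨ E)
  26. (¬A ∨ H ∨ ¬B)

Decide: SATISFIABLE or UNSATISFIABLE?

H = True:
  propagation gives G=False, C=True, A=True; an empty clause results — contradiction.
H = False:
  propagation gives G=True, E=True, D=True, C=True; an empty clause results — contradiction.
Every branch closes, so no satisfying assignment exists.

UNSATISFIABLE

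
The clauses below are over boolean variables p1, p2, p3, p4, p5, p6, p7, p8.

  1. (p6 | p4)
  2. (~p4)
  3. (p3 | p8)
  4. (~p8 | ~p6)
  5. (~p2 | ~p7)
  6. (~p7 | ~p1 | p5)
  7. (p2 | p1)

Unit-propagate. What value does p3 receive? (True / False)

Unit clause (~p4) sets p4 = False.
(p4 | p6) with p4 = False leaves only p6, so p6 = True.
(~p6 | ~p8) with p6 = True leaves only ~p8, so p8 = False.
In (p3 | p8), p8 is now false; p3 must hold, so p3 = True.

True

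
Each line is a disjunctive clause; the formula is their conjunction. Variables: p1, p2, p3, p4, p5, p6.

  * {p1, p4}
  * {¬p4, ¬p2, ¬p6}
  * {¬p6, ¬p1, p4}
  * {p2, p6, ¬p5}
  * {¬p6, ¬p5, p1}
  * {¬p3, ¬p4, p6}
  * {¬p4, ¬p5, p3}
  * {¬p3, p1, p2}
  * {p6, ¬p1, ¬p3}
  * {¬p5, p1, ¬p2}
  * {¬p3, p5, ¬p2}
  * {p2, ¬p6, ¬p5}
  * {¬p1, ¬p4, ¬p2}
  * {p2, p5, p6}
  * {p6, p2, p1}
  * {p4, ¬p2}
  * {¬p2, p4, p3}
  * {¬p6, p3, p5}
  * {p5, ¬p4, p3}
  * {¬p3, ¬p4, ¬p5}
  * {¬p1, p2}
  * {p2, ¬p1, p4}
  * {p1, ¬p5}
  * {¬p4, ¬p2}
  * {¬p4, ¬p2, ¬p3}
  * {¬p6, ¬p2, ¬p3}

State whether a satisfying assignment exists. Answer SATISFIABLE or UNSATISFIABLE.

p2 = True:
  propagation gives p4=True; an empty clause results — contradiction.
p2 = False:
  propagation gives p1=False, p4=True, p3=False, p5=False; an empty clause results — contradiction.
Every branch closes, so no satisfying assignment exists.

UNSATISFIABLE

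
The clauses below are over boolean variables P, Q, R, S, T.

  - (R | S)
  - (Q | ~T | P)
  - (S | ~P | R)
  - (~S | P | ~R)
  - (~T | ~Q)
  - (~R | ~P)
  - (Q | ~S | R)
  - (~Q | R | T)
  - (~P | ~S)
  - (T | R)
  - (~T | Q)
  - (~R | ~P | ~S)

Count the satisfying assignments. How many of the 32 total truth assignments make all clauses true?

The models are:
  P=0 Q=0 R=1 S=0 T=0
  P=0 Q=1 R=1 S=0 T=0
That's 2 in total.

2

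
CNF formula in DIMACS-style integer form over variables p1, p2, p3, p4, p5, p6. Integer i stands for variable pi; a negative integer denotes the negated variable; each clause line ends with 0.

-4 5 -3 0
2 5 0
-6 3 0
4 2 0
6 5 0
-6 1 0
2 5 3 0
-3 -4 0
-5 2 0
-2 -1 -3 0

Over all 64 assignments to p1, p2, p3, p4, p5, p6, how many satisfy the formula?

5

The models are:
  p1=0 p2=1 p3=0 p4=0 p5=1 p6=0
  p1=0 p2=1 p3=0 p4=1 p5=1 p6=0
  p1=0 p2=1 p3=1 p4=0 p5=1 p6=0
  p1=1 p2=1 p3=0 p4=0 p5=1 p6=0
  p1=1 p2=1 p3=0 p4=1 p5=1 p6=0
That's 5 in total.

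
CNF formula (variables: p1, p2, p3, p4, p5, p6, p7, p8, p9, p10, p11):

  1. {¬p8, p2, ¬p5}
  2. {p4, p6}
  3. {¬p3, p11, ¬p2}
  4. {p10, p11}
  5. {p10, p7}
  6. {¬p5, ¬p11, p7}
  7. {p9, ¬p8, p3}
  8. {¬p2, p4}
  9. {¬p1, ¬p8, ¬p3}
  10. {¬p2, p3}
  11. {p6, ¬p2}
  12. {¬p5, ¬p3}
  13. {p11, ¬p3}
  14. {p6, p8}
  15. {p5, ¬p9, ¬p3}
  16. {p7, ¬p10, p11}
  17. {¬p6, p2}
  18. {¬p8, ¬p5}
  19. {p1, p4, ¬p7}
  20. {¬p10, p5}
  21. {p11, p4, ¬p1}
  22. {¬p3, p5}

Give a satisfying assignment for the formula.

p1 = 1, p2 = 0, p3 = 0, p4 = 1, p5 = 0, p6 = 0, p7 = 1, p8 = 1, p9 = 1, p10 = 0, p11 = 1

Check each clause:
  1. {¬p5, ¬p8, p2} — ¬p5 is true.
  2. {p6, p4} — p4 is true.
  3. {¬p3, ¬p2, p11} — p11 is true.
  4. {p10, p11} — p11 is true.
  5. {p7, p10} — p7 is true.
  6. {¬p11, p7, ¬p5} — ¬p5 is true.
  7. {¬p8, p3, p9} — p9 is true.
  8. {¬p2, p4} — p4 is true.
  9. {¬p3, ¬p8, ¬p1} — ¬p3 is true.
  10. {¬p2, p3} — ¬p2 is true.
  11. {¬p2, p6} — ¬p2 is true.
  12. {¬p3, ¬p5} — ¬p5 is true.
  13. {¬p3, p11} — p11 is true.
  14. {p8, p6} — p8 is true.
  15. {p5, ¬p3, ¬p9} — ¬p3 is true.
  16. {p7, p11, ¬p10} — p11 is true.
  17. {p2, ¬p6} — ¬p6 is true.
  18. {¬p8, ¬p5} — ¬p5 is true.
  19. {p1, ¬p7, p4} — p4 is true.
  20. {¬p10, p5} — ¬p10 is true.
  21. {¬p1, p4, p11} — p11 is true.
  22. {p5, ¬p3} — ¬p3 is true.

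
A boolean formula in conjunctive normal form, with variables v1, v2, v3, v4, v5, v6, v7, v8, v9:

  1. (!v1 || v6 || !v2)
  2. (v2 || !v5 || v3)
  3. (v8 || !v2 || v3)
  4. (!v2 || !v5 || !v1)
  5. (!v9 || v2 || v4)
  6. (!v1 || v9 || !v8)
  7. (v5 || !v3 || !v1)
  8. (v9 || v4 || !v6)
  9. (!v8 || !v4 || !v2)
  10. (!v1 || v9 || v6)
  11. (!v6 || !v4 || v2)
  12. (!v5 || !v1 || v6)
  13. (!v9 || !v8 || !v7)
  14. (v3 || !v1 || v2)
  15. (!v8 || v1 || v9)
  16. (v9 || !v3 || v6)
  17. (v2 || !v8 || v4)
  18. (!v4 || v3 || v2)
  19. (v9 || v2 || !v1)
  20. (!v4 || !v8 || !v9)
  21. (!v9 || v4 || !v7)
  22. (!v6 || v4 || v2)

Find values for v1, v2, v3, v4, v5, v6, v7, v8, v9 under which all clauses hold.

v1=False, v2=True, v3=True, v4=True, v5=False, v6=True, v7=False, v8=False, v9=True

Check each clause:
  1. (v6 || !v1 || !v2) — !v1 is true.
  2. (v2 || !v5 || v3) — v2 is true.
  3. (!v2 || v3 || v8) — v3 is true.
  4. (!v2 || !v1 || !v5) — !v5 is true.
  5. (v2 || v4 || !v9) — v2 is true.
  6. (v9 || !v8 || !v1) — !v8 is true.
  7. (v5 || !v1 || !v3) — !v1 is true.
  8. (!v6 || v4 || v9) — v9 is true.
  9. (!v2 || !v8 || !v4) — !v8 is true.
  10. (v9 || v6 || !v1) — v9 is true.
  11. (!v6 || v2 || !v4) — v2 is true.
  12. (!v1 || v6 || !v5) — !v5 is true.
  13. (!v9 || !v8 || !v7) — !v8 is true.
  14. (v2 || v3 || !v1) — v2 is true.
  15. (!v8 || v9 || v1) — !v8 is true.
  16. (!v3 || v9 || v6) — v9 is true.
  17. (v2 || !v8 || v4) — !v8 is true.
  18. (!v4 || v3 || v2) — v2 is true.
  19. (!v1 || v2 || v9) — v9 is true.
  20. (!v8 || !v9 || !v4) — !v8 is true.
  21. (v4 || !v7 || !v9) — !v7 is true.
  22. (!v6 || v2 || v4) — v2 is true.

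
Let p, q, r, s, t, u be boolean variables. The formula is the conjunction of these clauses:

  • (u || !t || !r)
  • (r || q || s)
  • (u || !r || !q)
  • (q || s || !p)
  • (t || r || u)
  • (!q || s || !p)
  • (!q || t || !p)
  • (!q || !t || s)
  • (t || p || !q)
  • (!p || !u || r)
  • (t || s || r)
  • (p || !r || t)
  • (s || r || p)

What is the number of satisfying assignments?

Split on r, then p.
  r=T, p=T: remaining (q,s,t,u) ∈ {(F,T,F,F); (F,T,F,T); (F,T,T,T); (T,T,T,T)} — 4.
  r=T, p=F: remaining (q,s,t,u) ∈ {(F,F,T,T); (F,T,T,T); (T,T,T,T)} — 3.
  r=F, p=T: remaining (q,s,t,u) ∈ {(F,T,T,F); (T,T,T,F)} — 2.
  r=F, p=F: 5 of the 16 assignments to (q,s,t,u) work.
Total: 4 + 3 + 2 + 5 = 14.

14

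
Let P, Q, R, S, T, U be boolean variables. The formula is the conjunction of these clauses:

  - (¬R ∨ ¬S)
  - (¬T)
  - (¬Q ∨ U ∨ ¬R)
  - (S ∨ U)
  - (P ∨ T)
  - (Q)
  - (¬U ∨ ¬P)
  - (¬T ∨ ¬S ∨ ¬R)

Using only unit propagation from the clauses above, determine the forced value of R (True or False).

False

Unit clause (¬T) sets T = False.
(T ∨ P) with T = False leaves only P, so P = True.
Unit clause (Q) sets Q = True.
In (¬U ∨ ¬P), ¬P is now false; ¬U must hold, so U = False.
In (¬Q ∨ ¬R ∨ U), ¬Q, U are now false; ¬R must hold, so R = False.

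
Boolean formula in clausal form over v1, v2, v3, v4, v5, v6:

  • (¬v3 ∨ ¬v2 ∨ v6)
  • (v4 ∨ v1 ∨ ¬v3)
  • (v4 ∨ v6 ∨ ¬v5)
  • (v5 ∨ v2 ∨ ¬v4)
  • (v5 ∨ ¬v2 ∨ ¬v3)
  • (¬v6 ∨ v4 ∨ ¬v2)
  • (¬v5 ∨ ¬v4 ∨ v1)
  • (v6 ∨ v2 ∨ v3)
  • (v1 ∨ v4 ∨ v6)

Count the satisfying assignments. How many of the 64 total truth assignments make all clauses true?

Case analysis on v4 and v2:
  v4=1, v2=1: 7 of the 16 assignments to (v1,v3,v5,v6) work.
  v4=1, v2=0: remaining (v1,v3,v5,v6) ∈ {(1,0,1,1); (1,1,1,0); (1,1,1,1)} — 3.
  v4=0, v2=1: remaining (v1,v3,v5,v6) ∈ {(1,0,0,0)} — 1.
  v4=0, v2=0: 7 of the 16 assignments to (v1,v3,v5,v6) work.
Total: 7 + 3 + 1 + 7 = 18.

18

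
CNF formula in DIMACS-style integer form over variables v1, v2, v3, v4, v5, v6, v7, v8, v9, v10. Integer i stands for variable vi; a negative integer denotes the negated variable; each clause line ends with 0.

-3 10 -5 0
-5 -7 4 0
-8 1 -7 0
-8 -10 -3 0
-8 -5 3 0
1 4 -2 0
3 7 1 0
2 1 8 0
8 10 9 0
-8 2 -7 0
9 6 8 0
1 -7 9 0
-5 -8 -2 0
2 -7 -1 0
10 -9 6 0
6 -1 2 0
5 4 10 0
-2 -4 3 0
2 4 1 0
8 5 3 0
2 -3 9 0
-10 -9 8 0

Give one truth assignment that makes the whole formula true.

v1=T, v2=T, v3=T, v4=T, v5=F, v6=T, v7=T, v8=F, v9=T, v10=F

Pure literal: v6 appears only positively; assign v6 = True.
Try v1 = True.
Set v2 = True and propagate.
For the remaining variables, v3 = True, v4 = True, v5 = False, v7 = True, v8 = False, v9 = True, v10 = False works.
Every clause has at least one true literal under this assignment.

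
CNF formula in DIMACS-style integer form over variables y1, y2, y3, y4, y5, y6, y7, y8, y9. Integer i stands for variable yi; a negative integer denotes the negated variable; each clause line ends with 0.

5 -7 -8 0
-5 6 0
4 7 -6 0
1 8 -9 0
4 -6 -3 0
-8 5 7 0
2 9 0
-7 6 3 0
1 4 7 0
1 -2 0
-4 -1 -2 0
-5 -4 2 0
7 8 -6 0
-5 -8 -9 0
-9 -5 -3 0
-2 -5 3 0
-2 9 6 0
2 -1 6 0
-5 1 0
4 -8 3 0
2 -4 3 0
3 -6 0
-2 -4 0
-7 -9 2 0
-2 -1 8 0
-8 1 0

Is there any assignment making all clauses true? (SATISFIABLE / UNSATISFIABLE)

UNSATISFIABLE

y2 = True:
  propagation gives y1=True, y4=False, y8=True, y3=True; an empty clause results — contradiction.
y2 = False:
  y4 = True:
    propagation gives y5=False, y8=False, y1=True, y6=False; an empty clause results — contradiction.
  y4 = False:
    propagation gives y6=False, y5=False, y8=False, y1=True; an empty clause results — contradiction.
Every branch closes, so no satisfying assignment exists.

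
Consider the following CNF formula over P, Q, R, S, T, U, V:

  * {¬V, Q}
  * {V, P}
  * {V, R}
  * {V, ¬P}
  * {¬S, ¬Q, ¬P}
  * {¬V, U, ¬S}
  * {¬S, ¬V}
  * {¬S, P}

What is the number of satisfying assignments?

16

Split on V, then P.
  V=T, P=T: forces Q=T; S=F; R, T, U free → 2^3 = 8.
  V=T, P=F: forces Q=T; S=F; R, T, U free → 2^3 = 8.
  V=F, P=T: a clause becomes empty — 0.
  V=F, P=F: a clause becomes empty — 0.
Total: 8 + 8 + 0 + 0 = 16.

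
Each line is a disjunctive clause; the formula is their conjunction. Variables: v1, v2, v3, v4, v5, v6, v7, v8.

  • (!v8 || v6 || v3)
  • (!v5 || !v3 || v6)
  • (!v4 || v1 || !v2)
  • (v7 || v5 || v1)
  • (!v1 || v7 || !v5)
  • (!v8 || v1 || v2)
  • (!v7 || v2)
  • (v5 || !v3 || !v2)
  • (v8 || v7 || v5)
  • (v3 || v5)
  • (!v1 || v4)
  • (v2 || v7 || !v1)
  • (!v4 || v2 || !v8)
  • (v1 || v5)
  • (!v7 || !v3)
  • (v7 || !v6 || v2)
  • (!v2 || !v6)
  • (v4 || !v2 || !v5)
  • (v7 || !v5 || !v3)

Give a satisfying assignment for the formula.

v1 = 1, v2 = 1, v3 = 0, v4 = 1, v5 = 1, v6 = 0, v7 = 1, v8 = 0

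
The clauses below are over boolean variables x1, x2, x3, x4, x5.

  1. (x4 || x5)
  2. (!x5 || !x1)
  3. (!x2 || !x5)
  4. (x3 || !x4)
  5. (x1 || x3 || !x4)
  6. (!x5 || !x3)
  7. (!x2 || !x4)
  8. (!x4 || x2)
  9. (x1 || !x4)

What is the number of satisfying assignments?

1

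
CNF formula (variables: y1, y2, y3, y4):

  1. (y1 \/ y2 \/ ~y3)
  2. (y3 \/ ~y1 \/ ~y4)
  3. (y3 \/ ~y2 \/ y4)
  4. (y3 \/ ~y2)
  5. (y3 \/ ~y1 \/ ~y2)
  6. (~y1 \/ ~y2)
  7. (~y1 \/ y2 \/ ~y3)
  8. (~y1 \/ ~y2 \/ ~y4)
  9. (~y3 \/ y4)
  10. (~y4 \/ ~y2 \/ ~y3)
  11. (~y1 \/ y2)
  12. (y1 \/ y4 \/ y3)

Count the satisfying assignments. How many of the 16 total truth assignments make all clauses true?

The models are:
  y1=F y2=F y3=F y4=T
That's 1 in total.

1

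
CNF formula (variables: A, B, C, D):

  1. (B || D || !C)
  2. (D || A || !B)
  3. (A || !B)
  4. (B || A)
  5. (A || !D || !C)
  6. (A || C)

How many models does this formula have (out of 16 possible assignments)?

Satisfying assignments:
  A=T B=F C=F D=F
  A=T B=F C=F D=T
  A=T B=F C=T D=T
  A=T B=T C=F D=F
  A=T B=T C=F D=T
  A=T B=T C=T D=F
  A=T B=T C=T D=T
Count: 7.

7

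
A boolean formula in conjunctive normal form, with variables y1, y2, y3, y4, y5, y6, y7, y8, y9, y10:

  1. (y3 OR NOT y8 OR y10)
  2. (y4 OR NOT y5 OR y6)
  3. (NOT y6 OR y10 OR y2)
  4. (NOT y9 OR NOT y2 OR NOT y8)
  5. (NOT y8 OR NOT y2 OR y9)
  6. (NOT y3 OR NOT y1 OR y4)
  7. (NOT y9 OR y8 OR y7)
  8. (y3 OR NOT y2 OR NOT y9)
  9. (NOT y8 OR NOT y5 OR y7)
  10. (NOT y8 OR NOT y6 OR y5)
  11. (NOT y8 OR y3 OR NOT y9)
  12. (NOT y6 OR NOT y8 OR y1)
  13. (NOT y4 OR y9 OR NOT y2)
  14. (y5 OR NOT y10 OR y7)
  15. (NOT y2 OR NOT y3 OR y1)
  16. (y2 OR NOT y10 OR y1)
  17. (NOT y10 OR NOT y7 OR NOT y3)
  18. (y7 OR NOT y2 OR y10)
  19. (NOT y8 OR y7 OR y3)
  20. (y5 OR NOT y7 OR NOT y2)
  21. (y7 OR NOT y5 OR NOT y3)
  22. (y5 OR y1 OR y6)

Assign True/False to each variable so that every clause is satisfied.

y1=T, y2=F, y3=T, y4=T, y5=F, y6=F, y7=T, y8=F, y9=T, y10=F

Check each clause:
  1. (y10 OR y3 OR NOT y8) — NOT y8 is true.
  2. (NOT y5 OR y6 OR y4) — NOT y5 is true.
  3. (NOT y6 OR y2 OR y10) — NOT y6 is true.
  4. (NOT y8 OR NOT y9 OR NOT y2) — NOT y8 is true.
  5. (NOT y8 OR y9 OR NOT y2) — NOT y8 is true.
  6. (NOT y3 OR NOT y1 OR y4) — y4 is true.
  7. (y8 OR NOT y9 OR y7) — y7 is true.
  8. (NOT y9 OR y3 OR NOT y2) — y3 is true.
  9. (NOT y8 OR y7 OR NOT y5) — NOT y8 is true.
  10. (NOT y6 OR y5 OR NOT y8) — NOT y8 is true.
  11. (NOT y9 OR NOT y8 OR y3) — NOT y8 is true.
  12. (y1 OR NOT y8 OR NOT y6) — NOT y8 is true.
  13. (NOT y2 OR NOT y4 OR y9) — y9 is true.
  14. (y5 OR y7 OR NOT y10) — NOT y10 is true.
  15. (NOT y3 OR y1 OR NOT y2) — y1 is true.
  16. (NOT y10 OR y1 OR y2) — y1 is true.
  17. (NOT y7 OR NOT y10 OR NOT y3) — NOT y10 is true.
  18. (y7 OR y10 OR NOT y2) — NOT y2 is true.
  19. (y3 OR NOT y8 OR y7) — NOT y8 is true.
  20. (y5 OR NOT y7 OR NOT y2) — NOT y2 is true.
  21. (y7 OR NOT y5 OR NOT y3) — NOT y5 is true.
  22. (y1 OR y6 OR y5) — y1 is true.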